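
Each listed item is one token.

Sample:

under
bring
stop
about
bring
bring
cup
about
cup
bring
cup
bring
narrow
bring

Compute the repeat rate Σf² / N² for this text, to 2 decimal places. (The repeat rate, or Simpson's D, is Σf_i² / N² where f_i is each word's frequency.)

0.27

Frequencies: bring:6, cup:3, about:2, under:1, stop:1, narrow:1
Σf² = 52; N² = 196
Repeat rate = 52 / 196 = 0.27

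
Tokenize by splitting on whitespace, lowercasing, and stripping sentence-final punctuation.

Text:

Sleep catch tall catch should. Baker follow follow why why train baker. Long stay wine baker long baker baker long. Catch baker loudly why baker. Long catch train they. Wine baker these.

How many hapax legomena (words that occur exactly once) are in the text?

7

Frequencies: baker:8, catch:4, long:4, why:3, follow:2, train:2, wine:2, sleep:1, tall:1, should:1, stay:1, loudly:1, they:1, these:1
Hapax (freq=1): loudly, should, sleep, stay, tall, these, they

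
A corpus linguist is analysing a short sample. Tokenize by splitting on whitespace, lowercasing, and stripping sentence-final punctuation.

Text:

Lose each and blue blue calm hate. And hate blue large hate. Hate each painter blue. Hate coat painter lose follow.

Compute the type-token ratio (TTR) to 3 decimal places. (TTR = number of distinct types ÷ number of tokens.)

0.476

N = 21 tokens, V = 10 types.
TTR = V / N = 10 / 21 = 0.476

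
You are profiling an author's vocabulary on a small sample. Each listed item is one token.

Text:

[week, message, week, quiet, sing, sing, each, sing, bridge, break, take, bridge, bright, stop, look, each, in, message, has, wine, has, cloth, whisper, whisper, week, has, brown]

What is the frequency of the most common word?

3

Frequencies: week:3, sing:3, has:3, message:2, each:2, bridge:2, whisper:2, quiet:1, break:1, take:1, bright:1, stop:1, look:1, in:1, wine:1, cloth:1, brown:1
Most common: 'week' with frequency 3.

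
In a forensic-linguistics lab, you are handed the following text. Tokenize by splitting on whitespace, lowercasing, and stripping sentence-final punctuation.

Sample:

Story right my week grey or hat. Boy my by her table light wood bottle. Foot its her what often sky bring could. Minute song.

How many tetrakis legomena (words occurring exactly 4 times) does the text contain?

0

Frequencies: my:2, her:2, story:1, right:1, week:1, grey:1, or:1, hat:1, boy:1, by:1, table:1, light:1, wood:1, bottle:1, foot:1, its:1, what:1, often:1, sky:1, bring:1, … (3 more, each freq 1)
Words with frequency 4: (none)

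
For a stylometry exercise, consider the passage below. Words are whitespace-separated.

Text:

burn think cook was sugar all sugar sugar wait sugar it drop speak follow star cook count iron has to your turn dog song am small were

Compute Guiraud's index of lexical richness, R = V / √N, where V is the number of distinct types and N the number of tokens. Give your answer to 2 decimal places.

4.43

N = 27, V = 23.
√N = 5.196152
R = 23 / 5.196152 = 4.43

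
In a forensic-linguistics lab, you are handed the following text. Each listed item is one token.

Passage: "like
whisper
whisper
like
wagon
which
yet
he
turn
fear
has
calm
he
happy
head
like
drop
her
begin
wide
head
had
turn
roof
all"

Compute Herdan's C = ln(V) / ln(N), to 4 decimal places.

0.9147

N = 25, V = 19.
ln(V) = 2.944439, ln(N) = 3.218876
C = 2.944439 / 3.218876 = 0.9147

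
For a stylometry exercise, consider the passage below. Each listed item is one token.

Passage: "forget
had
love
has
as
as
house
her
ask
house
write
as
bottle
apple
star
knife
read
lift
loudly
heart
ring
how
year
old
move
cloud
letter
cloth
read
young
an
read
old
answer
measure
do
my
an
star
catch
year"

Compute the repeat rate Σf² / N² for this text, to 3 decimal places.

Frequencies: as:3, read:3, house:2, star:2, year:2, old:2, an:2, forget:1, had:1, love:1, has:1, her:1, ask:1, write:1, bottle:1, apple:1, knife:1, lift:1, loudly:1, heart:1, … (12 more, each freq 1)
Σf² = 63; N² = 1681
Repeat rate = 63 / 1681 = 0.037

0.037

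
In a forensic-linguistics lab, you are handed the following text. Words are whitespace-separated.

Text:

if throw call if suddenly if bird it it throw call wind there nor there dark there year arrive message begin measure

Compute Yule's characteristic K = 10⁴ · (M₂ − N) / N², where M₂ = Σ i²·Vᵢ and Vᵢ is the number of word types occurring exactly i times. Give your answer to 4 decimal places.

Frequencies: if:3, there:3, throw:2, call:2, it:2, suddenly:1, bird:1, wind:1, nor:1, dark:1, year:1, arrive:1, message:1, begin:1, measure:1
N = 22. Frequency spectrum: V_1=10, V_2=3, V_3=2
M₂ = 1²·10 + 2²·3 + 3²·2 = 40
K = 10000 × (40 − 22) / 22² = 371.9008

371.9008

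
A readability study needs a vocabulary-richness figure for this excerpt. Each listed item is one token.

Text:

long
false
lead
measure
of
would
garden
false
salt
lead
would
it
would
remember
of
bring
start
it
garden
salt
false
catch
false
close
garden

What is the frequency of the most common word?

Frequencies: false:4, would:3, garden:3, lead:2, of:2, salt:2, it:2, long:1, measure:1, remember:1, bring:1, start:1, catch:1, close:1
Most common: 'false' with frequency 4.

4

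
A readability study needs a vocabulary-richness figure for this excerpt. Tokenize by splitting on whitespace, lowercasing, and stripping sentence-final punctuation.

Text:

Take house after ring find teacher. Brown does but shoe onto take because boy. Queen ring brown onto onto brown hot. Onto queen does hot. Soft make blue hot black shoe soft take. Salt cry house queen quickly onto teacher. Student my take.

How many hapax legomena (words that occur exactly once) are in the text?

Frequencies: onto:5, take:4, brown:3, queen:3, hot:3, house:2, ring:2, teacher:2, does:2, shoe:2, soft:2, after:1, find:1, but:1, because:1, boy:1, make:1, blue:1, black:1, salt:1, … (4 more, each freq 1)
Hapax (freq=1): after, because, black, blue, boy, but, cry, find, make, my, quickly, salt, student

13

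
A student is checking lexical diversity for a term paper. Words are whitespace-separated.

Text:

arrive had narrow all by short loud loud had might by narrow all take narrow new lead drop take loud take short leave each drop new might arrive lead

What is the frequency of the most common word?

3

Frequencies: narrow:3, loud:3, take:3, arrive:2, had:2, all:2, by:2, short:2, might:2, new:2, lead:2, drop:2, leave:1, each:1
Most common: 'narrow' with frequency 3.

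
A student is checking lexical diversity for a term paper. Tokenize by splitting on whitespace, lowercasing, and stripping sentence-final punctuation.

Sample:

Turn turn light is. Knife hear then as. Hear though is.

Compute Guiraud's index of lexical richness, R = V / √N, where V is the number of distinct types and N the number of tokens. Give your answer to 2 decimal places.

2.41

N = 11, V = 8.
√N = 3.316625
R = 8 / 3.316625 = 2.41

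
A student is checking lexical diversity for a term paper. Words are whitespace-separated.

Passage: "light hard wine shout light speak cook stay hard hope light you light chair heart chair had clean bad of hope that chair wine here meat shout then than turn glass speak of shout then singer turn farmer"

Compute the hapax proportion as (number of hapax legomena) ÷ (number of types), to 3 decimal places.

0.583

Frequencies: light:4, shout:3, chair:3, hard:2, wine:2, speak:2, hope:2, of:2, then:2, turn:2, cook:1, stay:1, you:1, heart:1, had:1, clean:1, bad:1, that:1, here:1, meat:1, … (4 more, each freq 1)
Hapax count = 14; type count = 24.
Ratio = 14 / 24 = 0.583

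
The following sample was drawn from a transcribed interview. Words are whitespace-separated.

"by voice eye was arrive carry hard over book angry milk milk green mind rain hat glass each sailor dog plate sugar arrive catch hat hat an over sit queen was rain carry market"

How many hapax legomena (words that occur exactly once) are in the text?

19

Frequencies: hat:3, was:2, arrive:2, carry:2, over:2, milk:2, rain:2, by:1, voice:1, eye:1, hard:1, book:1, angry:1, green:1, mind:1, glass:1, each:1, sailor:1, dog:1, plate:1, … (6 more, each freq 1)
Hapax (freq=1): an, angry, book, by, catch, dog, each, eye, glass, green, hard, market, mind, plate, queen, sailor, sit, sugar, voice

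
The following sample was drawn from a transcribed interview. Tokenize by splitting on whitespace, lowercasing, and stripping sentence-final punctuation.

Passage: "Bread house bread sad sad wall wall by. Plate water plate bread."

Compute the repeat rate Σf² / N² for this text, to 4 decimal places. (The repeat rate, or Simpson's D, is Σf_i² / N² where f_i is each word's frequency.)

0.1667

Frequencies: bread:3, sad:2, wall:2, plate:2, house:1, by:1, water:1
Σf² = 24; N² = 144
Repeat rate = 24 / 144 = 0.1667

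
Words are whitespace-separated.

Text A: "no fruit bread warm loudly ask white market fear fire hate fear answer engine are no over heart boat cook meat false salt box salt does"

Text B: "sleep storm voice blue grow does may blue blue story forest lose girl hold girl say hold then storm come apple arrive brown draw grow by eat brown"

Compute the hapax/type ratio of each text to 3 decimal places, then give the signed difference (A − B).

0.156

A: hapax=20, V=23, ratio=0.870
B: hapax=15, V=21, ratio=0.714
Difference = 0.870 − 0.714 = 0.156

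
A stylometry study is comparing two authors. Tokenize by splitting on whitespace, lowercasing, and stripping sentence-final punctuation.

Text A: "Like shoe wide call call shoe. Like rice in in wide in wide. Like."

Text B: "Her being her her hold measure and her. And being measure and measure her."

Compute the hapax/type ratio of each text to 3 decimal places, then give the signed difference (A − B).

A: hapax=1, V=6, ratio=0.167
B: hapax=1, V=5, ratio=0.200
Difference = 0.167 − 0.200 = -0.033

-0.033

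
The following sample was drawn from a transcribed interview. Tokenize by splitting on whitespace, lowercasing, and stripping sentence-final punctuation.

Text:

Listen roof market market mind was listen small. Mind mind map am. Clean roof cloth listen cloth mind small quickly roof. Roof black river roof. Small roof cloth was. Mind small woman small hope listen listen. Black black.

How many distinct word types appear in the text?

Distinct types: {am, black, clean, cloth, hope, listen, map, market, mind, quickly, river, roof, small, was, woman}
V = 15

15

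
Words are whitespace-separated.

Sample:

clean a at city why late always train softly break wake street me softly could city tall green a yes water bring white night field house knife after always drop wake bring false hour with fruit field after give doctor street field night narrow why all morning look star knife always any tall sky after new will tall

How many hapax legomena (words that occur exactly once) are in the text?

Frequencies: always:3, tall:3, field:3, after:3, a:2, city:2, why:2, softly:2, wake:2, street:2, bring:2, night:2, knife:2, clean:1, at:1, late:1, train:1, break:1, me:1, could:1, … (21 more, each freq 1)
Hapax (freq=1): all, any, at, break, clean, could, doctor, drop, false, fruit, give, green, hour, house, late, look, me, morning, narrow, new, sky, star, train, water, white, will, with, yes

28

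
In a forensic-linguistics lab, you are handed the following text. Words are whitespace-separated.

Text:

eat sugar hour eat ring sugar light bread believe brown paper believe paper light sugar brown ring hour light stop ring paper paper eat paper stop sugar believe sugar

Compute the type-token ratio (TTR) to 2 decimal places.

N = 29 tokens, V = 10 types.
TTR = V / N = 10 / 29 = 0.34

0.34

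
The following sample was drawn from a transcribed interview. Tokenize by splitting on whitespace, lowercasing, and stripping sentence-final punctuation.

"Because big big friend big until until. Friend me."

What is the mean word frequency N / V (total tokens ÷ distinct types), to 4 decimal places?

1.8000

N = 9 tokens, V = 5 types.
Mean frequency = N / V = 9 / 5 = 1.8000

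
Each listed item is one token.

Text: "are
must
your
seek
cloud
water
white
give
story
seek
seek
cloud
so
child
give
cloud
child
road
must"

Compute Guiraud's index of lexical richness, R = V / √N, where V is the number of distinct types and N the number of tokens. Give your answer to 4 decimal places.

N = 19, V = 12.
√N = 4.358899
R = 12 / 4.358899 = 2.7530

2.7530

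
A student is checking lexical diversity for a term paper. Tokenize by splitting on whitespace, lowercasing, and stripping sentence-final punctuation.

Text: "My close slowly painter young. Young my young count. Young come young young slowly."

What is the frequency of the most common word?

6

Frequencies: young:6, my:2, slowly:2, close:1, painter:1, count:1, come:1
Most common: 'young' with frequency 6.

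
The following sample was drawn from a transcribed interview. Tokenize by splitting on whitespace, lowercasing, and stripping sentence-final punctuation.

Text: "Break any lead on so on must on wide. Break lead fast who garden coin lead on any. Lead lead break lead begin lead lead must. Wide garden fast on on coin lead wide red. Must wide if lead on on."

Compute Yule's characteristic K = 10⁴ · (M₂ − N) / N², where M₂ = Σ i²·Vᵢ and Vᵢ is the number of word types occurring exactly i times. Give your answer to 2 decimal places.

1058.89

Frequencies: lead:10, on:8, wide:4, break:3, must:3, any:2, fast:2, garden:2, coin:2, so:1, who:1, begin:1, red:1, if:1
N = 41. Frequency spectrum: V_1=5, V_2=4, V_3=2, V_4=1, V_8=1, V_10=1
M₂ = 1²·5 + 2²·4 + 3²·2 + 4²·1 + 8²·1 + 10²·1 = 219
K = 10000 × (219 − 41) / 41² = 1058.89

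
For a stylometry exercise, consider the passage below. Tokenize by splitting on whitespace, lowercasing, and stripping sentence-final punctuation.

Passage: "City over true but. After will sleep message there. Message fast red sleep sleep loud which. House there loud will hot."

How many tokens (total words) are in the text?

Tokens: city, over, true, but, after, will, sleep, message, there, message, fast, red, sleep, sleep, loud, which, house, there, loud, will, hot
N = 21

21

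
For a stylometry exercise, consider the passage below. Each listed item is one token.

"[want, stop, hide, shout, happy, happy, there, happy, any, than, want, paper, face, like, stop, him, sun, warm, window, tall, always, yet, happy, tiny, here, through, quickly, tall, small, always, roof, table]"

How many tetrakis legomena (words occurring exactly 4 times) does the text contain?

1

Frequencies: happy:4, want:2, stop:2, tall:2, always:2, hide:1, shout:1, there:1, any:1, than:1, paper:1, face:1, like:1, him:1, sun:1, warm:1, window:1, yet:1, tiny:1, here:1, … (5 more, each freq 1)
Words with frequency 4: happy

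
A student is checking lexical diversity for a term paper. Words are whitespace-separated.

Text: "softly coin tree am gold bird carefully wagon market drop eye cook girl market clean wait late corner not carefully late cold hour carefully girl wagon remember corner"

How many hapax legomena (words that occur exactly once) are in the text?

15

Frequencies: carefully:3, wagon:2, market:2, girl:2, late:2, corner:2, softly:1, coin:1, tree:1, am:1, gold:1, bird:1, drop:1, eye:1, cook:1, clean:1, wait:1, not:1, cold:1, hour:1, … (1 more, each freq 1)
Hapax (freq=1): am, bird, clean, coin, cold, cook, drop, eye, gold, hour, not, remember, softly, tree, wait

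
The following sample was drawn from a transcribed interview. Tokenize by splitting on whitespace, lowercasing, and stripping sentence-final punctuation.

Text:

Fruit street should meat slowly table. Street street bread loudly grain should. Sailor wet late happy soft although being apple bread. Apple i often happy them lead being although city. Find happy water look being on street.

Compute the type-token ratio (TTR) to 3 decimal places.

N = 37 tokens, V = 26 types.
TTR = V / N = 26 / 37 = 0.703

0.703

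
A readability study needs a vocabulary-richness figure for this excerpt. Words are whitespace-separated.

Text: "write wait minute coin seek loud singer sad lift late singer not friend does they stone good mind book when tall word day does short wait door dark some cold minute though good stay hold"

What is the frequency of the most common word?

Frequencies: wait:2, minute:2, singer:2, does:2, good:2, write:1, coin:1, seek:1, loud:1, sad:1, lift:1, late:1, not:1, friend:1, they:1, stone:1, mind:1, book:1, when:1, tall:1, … (10 more, each freq 1)
Most common: 'wait' with frequency 2.

2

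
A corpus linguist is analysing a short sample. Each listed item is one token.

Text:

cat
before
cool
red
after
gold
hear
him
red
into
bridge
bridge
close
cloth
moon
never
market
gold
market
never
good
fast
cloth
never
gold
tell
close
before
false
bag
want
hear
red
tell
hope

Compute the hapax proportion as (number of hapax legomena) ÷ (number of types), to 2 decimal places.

Frequencies: red:3, gold:3, never:3, before:2, hear:2, bridge:2, close:2, cloth:2, market:2, tell:2, cat:1, cool:1, after:1, him:1, into:1, moon:1, good:1, fast:1, false:1, bag:1, … (2 more, each freq 1)
Hapax count = 12; type count = 22.
Ratio = 12 / 22 = 0.55

0.55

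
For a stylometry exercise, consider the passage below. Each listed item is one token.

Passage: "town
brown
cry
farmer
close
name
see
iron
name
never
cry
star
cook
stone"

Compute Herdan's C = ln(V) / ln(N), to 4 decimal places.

N = 14, V = 12.
ln(V) = 2.484907, ln(N) = 2.639057
C = 2.484907 / 2.639057 = 0.9416

0.9416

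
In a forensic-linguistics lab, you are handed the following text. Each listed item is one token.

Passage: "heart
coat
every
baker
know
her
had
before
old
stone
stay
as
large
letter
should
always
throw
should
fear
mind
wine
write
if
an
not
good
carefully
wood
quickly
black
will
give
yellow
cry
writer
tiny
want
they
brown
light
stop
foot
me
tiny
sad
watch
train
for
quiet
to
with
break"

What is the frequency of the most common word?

Frequencies: should:2, tiny:2, heart:1, coat:1, every:1, baker:1, know:1, her:1, had:1, before:1, old:1, stone:1, stay:1, as:1, large:1, letter:1, always:1, throw:1, fear:1, mind:1, … (30 more, each freq 1)
Most common: 'should' with frequency 2.

2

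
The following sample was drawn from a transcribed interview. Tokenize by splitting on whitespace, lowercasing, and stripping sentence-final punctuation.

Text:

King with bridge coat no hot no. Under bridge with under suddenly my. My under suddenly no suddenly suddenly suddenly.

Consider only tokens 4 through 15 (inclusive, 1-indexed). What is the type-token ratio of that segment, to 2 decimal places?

Segment tokens 4–15: coat, no, hot, no, under, bridge, with, under, suddenly, my, my, under
Segment N = 12, segment V = 8.
TTR = 8 / 12 = 0.67

0.67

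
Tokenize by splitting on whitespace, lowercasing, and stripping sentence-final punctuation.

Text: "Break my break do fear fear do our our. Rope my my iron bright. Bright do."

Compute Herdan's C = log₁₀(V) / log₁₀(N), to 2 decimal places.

N = 16, V = 8.
log₁₀(V) = 0.903090, log₁₀(N) = 1.204120
C = 0.903090 / 1.204120 = 0.75

0.75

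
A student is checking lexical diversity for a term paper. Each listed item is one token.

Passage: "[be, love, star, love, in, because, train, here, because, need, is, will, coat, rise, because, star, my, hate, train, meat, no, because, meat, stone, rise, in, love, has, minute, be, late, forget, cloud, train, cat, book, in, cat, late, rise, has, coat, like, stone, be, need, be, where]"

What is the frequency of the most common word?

Frequencies: be:4, because:4, love:3, in:3, train:3, rise:3, star:2, need:2, coat:2, meat:2, stone:2, has:2, late:2, cat:2, here:1, is:1, will:1, my:1, hate:1, no:1, … (6 more, each freq 1)
Most common: 'be' with frequency 4.

4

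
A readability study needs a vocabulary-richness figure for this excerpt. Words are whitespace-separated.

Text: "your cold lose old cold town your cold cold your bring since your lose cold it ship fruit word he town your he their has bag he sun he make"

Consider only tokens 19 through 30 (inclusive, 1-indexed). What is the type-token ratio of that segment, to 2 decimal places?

0.75

Segment tokens 19–30: word, he, town, your, he, their, has, bag, he, sun, he, make
Segment N = 12, segment V = 9.
TTR = 9 / 12 = 0.75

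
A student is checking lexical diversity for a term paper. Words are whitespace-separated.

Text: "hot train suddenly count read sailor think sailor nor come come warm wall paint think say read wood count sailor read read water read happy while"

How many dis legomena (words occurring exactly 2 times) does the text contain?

3

Frequencies: read:5, sailor:3, count:2, think:2, come:2, hot:1, train:1, suddenly:1, nor:1, warm:1, wall:1, paint:1, say:1, wood:1, water:1, happy:1, while:1
Words with frequency 2: come, count, think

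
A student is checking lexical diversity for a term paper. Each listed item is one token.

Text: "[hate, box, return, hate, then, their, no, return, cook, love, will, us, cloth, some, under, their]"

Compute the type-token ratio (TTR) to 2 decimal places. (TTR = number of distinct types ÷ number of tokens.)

0.81

N = 16 tokens, V = 13 types.
TTR = V / N = 13 / 16 = 0.81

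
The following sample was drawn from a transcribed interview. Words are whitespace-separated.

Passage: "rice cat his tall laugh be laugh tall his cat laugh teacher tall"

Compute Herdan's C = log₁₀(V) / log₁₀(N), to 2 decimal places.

N = 13, V = 7.
log₁₀(V) = 0.845098, log₁₀(N) = 1.113943
C = 0.845098 / 1.113943 = 0.76

0.76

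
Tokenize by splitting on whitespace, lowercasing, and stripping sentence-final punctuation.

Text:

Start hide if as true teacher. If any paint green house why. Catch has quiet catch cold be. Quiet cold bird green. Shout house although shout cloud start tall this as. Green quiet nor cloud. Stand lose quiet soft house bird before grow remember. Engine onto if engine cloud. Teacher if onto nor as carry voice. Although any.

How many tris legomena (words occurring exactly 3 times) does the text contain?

Frequencies: if:4, quiet:4, as:3, green:3, house:3, cloud:3, start:2, teacher:2, any:2, catch:2, cold:2, bird:2, shout:2, although:2, nor:2, engine:2, onto:2, hide:1, true:1, paint:1, … (13 more, each freq 1)
Words with frequency 3: as, cloud, green, house

4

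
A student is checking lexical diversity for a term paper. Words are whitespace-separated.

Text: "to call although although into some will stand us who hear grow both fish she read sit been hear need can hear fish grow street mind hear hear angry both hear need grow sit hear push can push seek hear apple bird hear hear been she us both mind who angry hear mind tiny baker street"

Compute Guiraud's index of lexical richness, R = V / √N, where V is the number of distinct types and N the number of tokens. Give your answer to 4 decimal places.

3.7417

N = 56, V = 28.
√N = 7.483315
R = 28 / 7.483315 = 3.7417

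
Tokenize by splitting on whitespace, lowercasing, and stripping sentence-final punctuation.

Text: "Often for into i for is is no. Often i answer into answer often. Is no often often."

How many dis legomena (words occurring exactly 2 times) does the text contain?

5

Frequencies: often:5, is:3, for:2, into:2, i:2, no:2, answer:2
Words with frequency 2: answer, for, i, into, no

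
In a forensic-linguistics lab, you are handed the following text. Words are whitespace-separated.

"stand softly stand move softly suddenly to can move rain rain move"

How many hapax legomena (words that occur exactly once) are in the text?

Frequencies: move:3, stand:2, softly:2, rain:2, suddenly:1, to:1, can:1
Hapax (freq=1): can, suddenly, to

3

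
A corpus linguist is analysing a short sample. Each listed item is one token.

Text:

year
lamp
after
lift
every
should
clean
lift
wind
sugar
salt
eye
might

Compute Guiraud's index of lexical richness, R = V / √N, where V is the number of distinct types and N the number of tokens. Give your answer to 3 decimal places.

N = 13, V = 12.
√N = 3.605551
R = 12 / 3.605551 = 3.328

3.328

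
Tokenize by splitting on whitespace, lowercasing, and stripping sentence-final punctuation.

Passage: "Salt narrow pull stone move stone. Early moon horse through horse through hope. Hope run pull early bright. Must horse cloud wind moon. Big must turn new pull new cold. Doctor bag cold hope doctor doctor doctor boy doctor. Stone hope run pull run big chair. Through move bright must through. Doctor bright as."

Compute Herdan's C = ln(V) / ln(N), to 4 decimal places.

0.7967

N = 54, V = 24.
ln(V) = 3.178054, ln(N) = 3.988984
C = 3.178054 / 3.988984 = 0.7967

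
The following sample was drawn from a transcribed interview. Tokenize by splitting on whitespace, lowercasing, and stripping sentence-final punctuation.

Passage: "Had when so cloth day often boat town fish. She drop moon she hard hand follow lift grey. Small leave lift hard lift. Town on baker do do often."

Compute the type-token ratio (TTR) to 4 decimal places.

0.7586

N = 29 tokens, V = 22 types.
TTR = V / N = 22 / 29 = 0.7586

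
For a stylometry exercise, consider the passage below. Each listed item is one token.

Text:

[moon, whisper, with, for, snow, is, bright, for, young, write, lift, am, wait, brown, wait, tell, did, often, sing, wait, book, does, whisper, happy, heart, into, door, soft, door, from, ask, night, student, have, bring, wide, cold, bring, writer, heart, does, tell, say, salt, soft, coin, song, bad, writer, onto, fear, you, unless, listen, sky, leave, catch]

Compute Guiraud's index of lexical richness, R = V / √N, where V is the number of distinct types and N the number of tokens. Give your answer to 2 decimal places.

6.09

N = 57, V = 46.
√N = 7.549834
R = 46 / 7.549834 = 6.09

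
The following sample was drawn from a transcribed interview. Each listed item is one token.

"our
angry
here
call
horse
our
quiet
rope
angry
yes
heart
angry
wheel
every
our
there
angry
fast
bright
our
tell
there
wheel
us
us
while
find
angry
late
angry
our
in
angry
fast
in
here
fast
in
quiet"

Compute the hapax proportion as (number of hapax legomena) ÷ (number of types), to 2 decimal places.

0.55

Frequencies: angry:7, our:5, fast:3, in:3, here:2, quiet:2, wheel:2, there:2, us:2, call:1, horse:1, rope:1, yes:1, heart:1, every:1, bright:1, tell:1, while:1, find:1, late:1
Hapax count = 11; type count = 20.
Ratio = 11 / 20 = 0.55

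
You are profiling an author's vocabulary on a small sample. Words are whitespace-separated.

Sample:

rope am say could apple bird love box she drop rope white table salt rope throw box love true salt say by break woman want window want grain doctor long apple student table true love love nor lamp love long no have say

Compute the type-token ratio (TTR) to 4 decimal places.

0.6512

N = 43 tokens, V = 28 types.
TTR = V / N = 28 / 43 = 0.6512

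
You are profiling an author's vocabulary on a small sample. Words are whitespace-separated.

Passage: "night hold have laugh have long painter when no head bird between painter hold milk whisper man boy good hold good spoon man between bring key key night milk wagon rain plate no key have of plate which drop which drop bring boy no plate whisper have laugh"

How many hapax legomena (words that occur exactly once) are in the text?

8

Frequencies: have:4, hold:3, no:3, key:3, plate:3, night:2, laugh:2, painter:2, between:2, milk:2, whisper:2, man:2, boy:2, good:2, bring:2, which:2, drop:2, long:1, when:1, head:1, … (5 more, each freq 1)
Hapax (freq=1): bird, head, long, of, rain, spoon, wagon, when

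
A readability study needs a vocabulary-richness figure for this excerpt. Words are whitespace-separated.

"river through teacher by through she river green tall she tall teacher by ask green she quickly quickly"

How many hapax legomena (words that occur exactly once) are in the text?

1

Frequencies: she:3, river:2, through:2, teacher:2, by:2, green:2, tall:2, quickly:2, ask:1
Hapax (freq=1): ask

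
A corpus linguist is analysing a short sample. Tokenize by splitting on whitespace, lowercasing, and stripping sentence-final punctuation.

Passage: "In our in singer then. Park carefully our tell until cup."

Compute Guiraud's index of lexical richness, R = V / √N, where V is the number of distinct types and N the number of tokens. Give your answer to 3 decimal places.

2.714

N = 11, V = 9.
√N = 3.316625
R = 9 / 3.316625 = 2.714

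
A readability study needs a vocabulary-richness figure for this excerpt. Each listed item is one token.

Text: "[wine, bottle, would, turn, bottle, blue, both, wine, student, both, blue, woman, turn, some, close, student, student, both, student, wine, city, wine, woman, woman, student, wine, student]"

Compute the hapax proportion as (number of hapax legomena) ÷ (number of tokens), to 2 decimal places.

0.15

Frequencies: student:6, wine:5, both:3, woman:3, bottle:2, turn:2, blue:2, would:1, some:1, close:1, city:1
Hapax count = 4; token count = 27.
Ratio = 4 / 27 = 0.15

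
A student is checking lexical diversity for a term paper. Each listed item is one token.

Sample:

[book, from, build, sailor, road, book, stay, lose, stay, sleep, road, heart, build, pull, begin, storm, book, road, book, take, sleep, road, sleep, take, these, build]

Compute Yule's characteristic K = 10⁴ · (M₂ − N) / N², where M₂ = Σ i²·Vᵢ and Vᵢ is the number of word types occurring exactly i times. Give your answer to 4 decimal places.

Frequencies: book:4, road:4, build:3, sleep:3, stay:2, take:2, from:1, sailor:1, lose:1, heart:1, pull:1, begin:1, storm:1, these:1
N = 26. Frequency spectrum: V_1=8, V_2=2, V_3=2, V_4=2
M₂ = 1²·8 + 2²·2 + 3²·2 + 4²·2 = 66
K = 10000 × (66 − 26) / 26² = 591.7160

591.7160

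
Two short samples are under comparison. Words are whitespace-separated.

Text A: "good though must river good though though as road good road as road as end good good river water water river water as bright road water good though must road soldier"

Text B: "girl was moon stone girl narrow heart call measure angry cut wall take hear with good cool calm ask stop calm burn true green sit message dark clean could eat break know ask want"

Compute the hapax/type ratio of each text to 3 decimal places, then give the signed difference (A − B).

A: hapax=3, V=10, ratio=0.300
B: hapax=28, V=31, ratio=0.903
Difference = 0.300 − 0.903 = -0.603

-0.603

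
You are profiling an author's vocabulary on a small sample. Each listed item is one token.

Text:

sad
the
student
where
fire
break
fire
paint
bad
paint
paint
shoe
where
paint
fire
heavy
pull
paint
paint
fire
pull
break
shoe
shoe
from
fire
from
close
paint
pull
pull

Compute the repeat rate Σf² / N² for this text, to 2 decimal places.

0.12

Frequencies: paint:7, fire:5, pull:4, shoe:3, where:2, break:2, from:2, sad:1, the:1, student:1, bad:1, heavy:1, close:1
Σf² = 117; N² = 961
Repeat rate = 117 / 961 = 0.12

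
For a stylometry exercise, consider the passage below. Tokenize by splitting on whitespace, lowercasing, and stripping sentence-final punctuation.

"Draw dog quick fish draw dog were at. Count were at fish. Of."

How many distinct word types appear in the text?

Distinct types: {at, count, dog, draw, fish, of, quick, were}
V = 8

8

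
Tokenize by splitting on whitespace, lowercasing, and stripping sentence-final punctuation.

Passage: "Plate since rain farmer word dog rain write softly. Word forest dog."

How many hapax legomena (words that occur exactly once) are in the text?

6

Frequencies: rain:2, word:2, dog:2, plate:1, since:1, farmer:1, write:1, softly:1, forest:1
Hapax (freq=1): farmer, forest, plate, since, softly, write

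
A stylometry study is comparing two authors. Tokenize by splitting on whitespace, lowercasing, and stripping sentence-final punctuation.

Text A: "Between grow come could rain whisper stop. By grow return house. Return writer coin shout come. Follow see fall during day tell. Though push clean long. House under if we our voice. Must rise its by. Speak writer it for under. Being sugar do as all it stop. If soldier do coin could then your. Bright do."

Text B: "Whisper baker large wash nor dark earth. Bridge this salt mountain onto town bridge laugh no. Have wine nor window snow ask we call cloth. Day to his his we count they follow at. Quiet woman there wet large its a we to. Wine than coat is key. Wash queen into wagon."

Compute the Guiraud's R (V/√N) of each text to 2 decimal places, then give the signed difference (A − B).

-0.26

A: V=43, N=57, R=5.70
B: V=43, N=52, R=5.96
Difference = 5.70 − 5.96 = -0.26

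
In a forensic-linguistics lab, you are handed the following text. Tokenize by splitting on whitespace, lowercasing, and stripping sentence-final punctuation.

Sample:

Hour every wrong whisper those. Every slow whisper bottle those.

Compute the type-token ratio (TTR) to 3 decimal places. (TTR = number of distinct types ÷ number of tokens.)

0.700

N = 10 tokens, V = 7 types.
TTR = V / N = 7 / 10 = 0.700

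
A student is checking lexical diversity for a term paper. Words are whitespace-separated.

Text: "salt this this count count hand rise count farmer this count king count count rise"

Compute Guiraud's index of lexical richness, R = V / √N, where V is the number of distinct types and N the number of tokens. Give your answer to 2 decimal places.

1.81

N = 15, V = 7.
√N = 3.872983
R = 7 / 3.872983 = 1.81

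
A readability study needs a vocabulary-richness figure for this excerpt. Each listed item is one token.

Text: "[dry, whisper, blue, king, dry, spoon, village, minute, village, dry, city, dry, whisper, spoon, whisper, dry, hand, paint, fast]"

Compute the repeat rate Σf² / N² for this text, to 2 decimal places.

Frequencies: dry:5, whisper:3, spoon:2, village:2, blue:1, king:1, minute:1, city:1, hand:1, paint:1, fast:1
Σf² = 49; N² = 361
Repeat rate = 49 / 361 = 0.14

0.14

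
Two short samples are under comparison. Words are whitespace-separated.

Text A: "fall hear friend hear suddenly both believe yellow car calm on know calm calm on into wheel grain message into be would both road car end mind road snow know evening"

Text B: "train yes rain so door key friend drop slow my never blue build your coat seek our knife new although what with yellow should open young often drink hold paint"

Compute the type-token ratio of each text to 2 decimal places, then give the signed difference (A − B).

-0.29

TTR(A) = 22/31 = 0.71
TTR(B) = 30/30 = 1.00
Difference = 0.71 − 1.00 = -0.29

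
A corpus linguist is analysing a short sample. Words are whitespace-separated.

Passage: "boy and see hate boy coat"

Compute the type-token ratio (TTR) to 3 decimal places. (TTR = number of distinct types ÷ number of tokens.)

0.833

N = 6 tokens, V = 5 types.
TTR = V / N = 5 / 6 = 0.833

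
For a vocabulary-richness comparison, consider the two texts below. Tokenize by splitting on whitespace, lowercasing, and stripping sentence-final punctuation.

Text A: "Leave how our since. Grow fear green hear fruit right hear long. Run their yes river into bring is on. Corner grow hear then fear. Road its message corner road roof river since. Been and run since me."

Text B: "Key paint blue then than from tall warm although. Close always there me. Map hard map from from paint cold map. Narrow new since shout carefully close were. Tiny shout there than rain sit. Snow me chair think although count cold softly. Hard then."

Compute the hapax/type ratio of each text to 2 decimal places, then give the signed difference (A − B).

0.11

A: hapax=20, V=28, ratio=0.71
B: hapax=18, V=30, ratio=0.60
Difference = 0.71 − 0.60 = 0.11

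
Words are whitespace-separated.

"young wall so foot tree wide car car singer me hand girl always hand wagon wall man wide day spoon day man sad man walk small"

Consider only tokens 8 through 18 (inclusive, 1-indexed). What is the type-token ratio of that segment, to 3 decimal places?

Segment tokens 8–18: car, singer, me, hand, girl, always, hand, wagon, wall, man, wide
Segment N = 11, segment V = 10.
TTR = 10 / 11 = 0.909

0.909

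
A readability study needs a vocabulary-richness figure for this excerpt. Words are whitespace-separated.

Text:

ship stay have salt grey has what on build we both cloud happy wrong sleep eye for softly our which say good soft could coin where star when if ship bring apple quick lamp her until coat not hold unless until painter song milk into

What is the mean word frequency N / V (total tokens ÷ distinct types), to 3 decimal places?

1.047

N = 45 tokens, V = 43 types.
Mean frequency = N / V = 45 / 43 = 1.047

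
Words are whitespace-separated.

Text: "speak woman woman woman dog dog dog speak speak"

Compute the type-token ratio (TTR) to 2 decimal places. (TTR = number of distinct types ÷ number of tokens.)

0.33

N = 9 tokens, V = 3 types.
TTR = V / N = 3 / 9 = 0.33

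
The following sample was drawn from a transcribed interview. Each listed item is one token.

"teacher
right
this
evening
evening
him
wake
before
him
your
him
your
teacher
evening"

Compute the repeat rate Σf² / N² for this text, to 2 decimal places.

Frequencies: evening:3, him:3, teacher:2, your:2, right:1, this:1, wake:1, before:1
Σf² = 30; N² = 196
Repeat rate = 30 / 196 = 0.15

0.15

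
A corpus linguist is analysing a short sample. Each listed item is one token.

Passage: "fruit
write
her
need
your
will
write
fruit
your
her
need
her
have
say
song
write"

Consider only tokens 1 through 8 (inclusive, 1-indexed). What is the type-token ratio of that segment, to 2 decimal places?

Segment tokens 1–8: fruit, write, her, need, your, will, write, fruit
Segment N = 8, segment V = 6.
TTR = 6 / 8 = 0.75

0.75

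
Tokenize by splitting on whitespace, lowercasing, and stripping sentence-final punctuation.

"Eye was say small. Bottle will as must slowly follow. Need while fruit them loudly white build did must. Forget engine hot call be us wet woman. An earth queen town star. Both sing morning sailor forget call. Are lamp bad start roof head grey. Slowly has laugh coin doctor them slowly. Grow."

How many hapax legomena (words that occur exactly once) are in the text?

Frequencies: slowly:3, must:2, them:2, forget:2, call:2, eye:1, was:1, say:1, small:1, bottle:1, will:1, as:1, follow:1, need:1, while:1, fruit:1, loudly:1, white:1, build:1, did:1, … (27 more, each freq 1)
Hapax (freq=1): an, are, as, bad, be, both, bottle, build, coin, did, doctor, earth, engine, eye, follow, fruit, grey, grow, has, head, hot, lamp, laugh, loudly, morning, need, queen, roof, sailor, say, sing, small, star, start, town, us, was, wet, while, white, will, woman

42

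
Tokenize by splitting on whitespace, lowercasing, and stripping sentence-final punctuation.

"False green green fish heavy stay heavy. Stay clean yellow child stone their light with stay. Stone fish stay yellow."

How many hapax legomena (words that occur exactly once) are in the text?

Frequencies: stay:4, green:2, fish:2, heavy:2, yellow:2, stone:2, false:1, clean:1, child:1, their:1, light:1, with:1
Hapax (freq=1): child, clean, false, light, their, with

6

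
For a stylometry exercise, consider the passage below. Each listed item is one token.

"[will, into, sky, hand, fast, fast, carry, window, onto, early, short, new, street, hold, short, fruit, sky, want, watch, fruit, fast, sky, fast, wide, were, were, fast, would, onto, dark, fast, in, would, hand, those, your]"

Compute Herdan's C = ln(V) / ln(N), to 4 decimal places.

0.8750

N = 36, V = 23.
ln(V) = 3.135494, ln(N) = 3.583519
C = 3.135494 / 3.583519 = 0.8750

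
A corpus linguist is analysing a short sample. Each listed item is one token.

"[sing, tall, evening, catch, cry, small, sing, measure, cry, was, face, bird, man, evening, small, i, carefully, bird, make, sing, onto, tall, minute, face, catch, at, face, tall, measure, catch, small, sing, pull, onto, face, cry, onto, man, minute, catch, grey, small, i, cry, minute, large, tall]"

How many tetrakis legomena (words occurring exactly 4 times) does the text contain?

6

Frequencies: sing:4, tall:4, catch:4, cry:4, small:4, face:4, onto:3, minute:3, evening:2, measure:2, bird:2, man:2, i:2, was:1, carefully:1, make:1, at:1, pull:1, grey:1, large:1
Words with frequency 4: catch, cry, face, sing, small, tall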